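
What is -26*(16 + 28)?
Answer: -1144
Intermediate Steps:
-26*(16 + 28) = -26*44 = -1144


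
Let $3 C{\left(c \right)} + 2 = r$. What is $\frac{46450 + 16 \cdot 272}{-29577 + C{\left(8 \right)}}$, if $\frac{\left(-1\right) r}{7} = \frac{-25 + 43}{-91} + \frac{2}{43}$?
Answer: $- \frac{85194954}{49601155} \approx -1.7176$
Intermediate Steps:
$r = \frac{592}{559}$ ($r = - 7 \left(\frac{-25 + 43}{-91} + \frac{2}{43}\right) = - 7 \left(18 \left(- \frac{1}{91}\right) + 2 \cdot \frac{1}{43}\right) = - 7 \left(- \frac{18}{91} + \frac{2}{43}\right) = \left(-7\right) \left(- \frac{592}{3913}\right) = \frac{592}{559} \approx 1.059$)
$C{\left(c \right)} = - \frac{526}{1677}$ ($C{\left(c \right)} = - \frac{2}{3} + \frac{1}{3} \cdot \frac{592}{559} = - \frac{2}{3} + \frac{592}{1677} = - \frac{526}{1677}$)
$\frac{46450 + 16 \cdot 272}{-29577 + C{\left(8 \right)}} = \frac{46450 + 16 \cdot 272}{-29577 - \frac{526}{1677}} = \frac{46450 + 4352}{- \frac{49601155}{1677}} = 50802 \left(- \frac{1677}{49601155}\right) = - \frac{85194954}{49601155}$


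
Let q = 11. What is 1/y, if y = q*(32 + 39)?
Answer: 1/781 ≈ 0.0012804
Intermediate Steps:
y = 781 (y = 11*(32 + 39) = 11*71 = 781)
1/y = 1/781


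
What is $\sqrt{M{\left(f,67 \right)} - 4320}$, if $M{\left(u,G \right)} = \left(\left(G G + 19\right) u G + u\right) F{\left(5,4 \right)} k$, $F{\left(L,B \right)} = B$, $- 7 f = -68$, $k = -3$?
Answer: $\frac{12 i \sqrt{11982271}}{7} \approx 5934.1 i$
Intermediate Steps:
$f = \frac{68}{7}$ ($f = \left(- \frac{1}{7}\right) \left(-68\right) = \frac{68}{7} \approx 9.7143$)
$M{\left(u,G \right)} = - 12 u - 12 G u \left(19 + G^{2}\right)$ ($M{\left(u,G \right)} = \left(\left(G G + 19\right) u G + u\right) 4 \left(-3\right) = \left(\left(G^{2} + 19\right) u G + u\right) \left(-12\right) = \left(\left(19 + G^{2}\right) u G + u\right) \left(-12\right) = \left(u \left(19 + G^{2}\right) G + u\right) \left(-12\right) = \left(G u \left(19 + G^{2}\right) + u\right) \left(-12\right) = \left(u + G u \left(19 + G^{2}\right)\right) \left(-12\right) = - 12 u - 12 G u \left(19 + G^{2}\right)$)
$\sqrt{M{\left(f,67 \right)} - 4320} = \sqrt{\left(-12\right) \frac{68}{7} \left(1 + 67^{3} + 19 \cdot 67\right) - 4320} = \sqrt{\left(-12\right) \frac{68}{7} \left(1 + 300763 + 1273\right) - 4320} = \sqrt{\left(-12\right) \frac{68}{7} \cdot 302037 - 4320} = \sqrt{- \frac{246462192}{7} - 4320} = \sqrt{- \frac{246492432}{7}} = \frac{12 i \sqrt{11982271}}{7}$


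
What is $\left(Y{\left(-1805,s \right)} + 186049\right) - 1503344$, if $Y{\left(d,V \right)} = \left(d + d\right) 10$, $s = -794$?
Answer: $-1353395$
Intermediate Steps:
$Y{\left(d,V \right)} = 20 d$ ($Y{\left(d,V \right)} = 2 d 10 = 20 d$)
$\left(Y{\left(-1805,s \right)} + 186049\right) - 1503344 = \left(20 \left(-1805\right) + 186049\right) - 1503344 = \left(-36100 + 186049\right) - 1503344 = 149949 - 1503344 = -1353395$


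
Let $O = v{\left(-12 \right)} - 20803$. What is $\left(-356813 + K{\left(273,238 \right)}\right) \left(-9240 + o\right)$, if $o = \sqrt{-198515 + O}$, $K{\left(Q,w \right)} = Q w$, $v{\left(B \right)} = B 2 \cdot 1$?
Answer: $2696592360 - 291839 i \sqrt{219342} \approx 2.6966 \cdot 10^{9} - 1.3668 \cdot 10^{8} i$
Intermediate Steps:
$v{\left(B \right)} = 2 B$ ($v{\left(B \right)} = 2 B 1 = 2 B$)
$O = -20827$ ($O = 2 \left(-12\right) - 20803 = -24 - 20803 = -20827$)
$o = i \sqrt{219342}$ ($o = \sqrt{-198515 - 20827} = \sqrt{-219342} = i \sqrt{219342} \approx 468.34 i$)
$\left(-356813 + K{\left(273,238 \right)}\right) \left(-9240 + o\right) = \left(-356813 + 273 \cdot 238\right) \left(-9240 + i \sqrt{219342}\right) = \left(-356813 + 64974\right) \left(-9240 + i \sqrt{219342}\right) = - 291839 \left(-9240 + i \sqrt{219342}\right) = 2696592360 - 291839 i \sqrt{219342}$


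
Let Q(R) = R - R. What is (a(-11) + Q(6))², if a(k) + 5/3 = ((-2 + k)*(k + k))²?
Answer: 60212816689/9 ≈ 6.6903e+9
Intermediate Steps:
Q(R) = 0
a(k) = -5/3 + 4*k²*(-2 + k)² (a(k) = -5/3 + ((-2 + k)*(k + k))² = -5/3 + ((-2 + k)*(2*k))² = -5/3 + (2*k*(-2 + k))² = -5/3 + 4*k²*(-2 + k)²)
(a(-11) + Q(6))² = ((-5/3 + 4*(-11)²*(-2 - 11)²) + 0)² = ((-5/3 + 4*121*(-13)²) + 0)² = ((-5/3 + 4*121*169) + 0)² = ((-5/3 + 81796) + 0)² = (245383/3 + 0)² = (245383/3)² = 60212816689/9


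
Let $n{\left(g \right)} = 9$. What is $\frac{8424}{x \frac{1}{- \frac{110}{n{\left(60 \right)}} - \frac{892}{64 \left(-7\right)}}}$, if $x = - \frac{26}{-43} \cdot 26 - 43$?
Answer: $\frac{17294901}{5474} \approx 3159.5$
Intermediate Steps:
$x = - \frac{1173}{43}$ ($x = \left(-26\right) \left(- \frac{1}{43}\right) 26 - 43 = \frac{26}{43} \cdot 26 - 43 = \frac{676}{43} - 43 = - \frac{1173}{43} \approx -27.279$)
$\frac{8424}{x \frac{1}{- \frac{110}{n{\left(60 \right)}} - \frac{892}{64 \left(-7\right)}}} = \frac{8424}{\left(- \frac{1173}{43}\right) \frac{1}{- \frac{110}{9} - \frac{892}{64 \left(-7\right)}}} = \frac{8424}{\left(- \frac{1173}{43}\right) \frac{1}{\left(-110\right) \frac{1}{9} - \frac{892}{-448}}} = \frac{8424}{\left(- \frac{1173}{43}\right) \frac{1}{- \frac{110}{9} - - \frac{223}{112}}} = \frac{8424}{\left(- \frac{1173}{43}\right) \frac{1}{- \frac{110}{9} + \frac{223}{112}}} = \frac{8424}{\left(- \frac{1173}{43}\right) \frac{1}{- \frac{10313}{1008}}} = \frac{8424}{\left(- \frac{1173}{43}\right) \left(- \frac{1008}{10313}\right)} = \frac{8424}{\frac{1182384}{443459}} = 8424 \cdot \frac{443459}{1182384} = \frac{17294901}{5474}$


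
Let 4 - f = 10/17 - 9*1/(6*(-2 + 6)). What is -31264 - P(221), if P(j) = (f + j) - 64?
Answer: -4273771/136 ≈ -31425.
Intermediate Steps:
f = 515/136 (f = 4 - (10/17 - 9*1/(6*(-2 + 6))) = 4 - (10*(1/17) - 9/(4*6)) = 4 - (10/17 - 9/24) = 4 - (10/17 - 9*1/24) = 4 - (10/17 - 3/8) = 4 - 1*29/136 = 4 - 29/136 = 515/136 ≈ 3.7868)
P(j) = -8189/136 + j (P(j) = (515/136 + j) - 64 = -8189/136 + j)
-31264 - P(221) = -31264 - (-8189/136 + 221) = -31264 - 1*21867/136 = -31264 - 21867/136 = -4273771/136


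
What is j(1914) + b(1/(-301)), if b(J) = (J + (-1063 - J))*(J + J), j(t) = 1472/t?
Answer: 2256118/288057 ≈ 7.8322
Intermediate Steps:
b(J) = -2126*J
j(1914) + b(1/(-301)) = 1472/1914 - 2126/(-301) = 1472*(1/1914) - 2126*(-1/301) = 736/957 + 2126/301 = 2256118/288057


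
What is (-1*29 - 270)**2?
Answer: 89401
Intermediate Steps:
(-1*29 - 270)**2 = (-29 - 270)**2 = (-299)**2 = 89401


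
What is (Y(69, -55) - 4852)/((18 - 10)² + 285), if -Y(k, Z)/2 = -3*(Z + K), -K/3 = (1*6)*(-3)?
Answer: -4858/349 ≈ -13.920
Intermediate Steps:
K = 54 (K = -3*1*6*(-3) = -18*(-3) = -3*(-18) = 54)
Y(k, Z) = 324 + 6*Z (Y(k, Z) = -(-6)*(Z + 54) = -(-6)*(54 + Z) = -2*(-162 - 3*Z) = 324 + 6*Z)
(Y(69, -55) - 4852)/((18 - 10)² + 285) = ((324 + 6*(-55)) - 4852)/((18 - 10)² + 285) = ((324 - 330) - 4852)/(8² + 285) = (-6 - 4852)/(64 + 285) = -4858/349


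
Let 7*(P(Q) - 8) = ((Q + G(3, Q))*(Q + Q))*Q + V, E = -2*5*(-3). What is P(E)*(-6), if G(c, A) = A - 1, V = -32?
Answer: -637344/7 ≈ -91049.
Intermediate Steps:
G(c, A) = -1 + A
E = 30 (E = -10*(-3) = 30)
P(Q) = 24/7 + 2*Q²*(-1 + 2*Q)/7 (P(Q) = 8 + (((Q + (-1 + Q))*(Q + Q))*Q - 32)/7 = 8 + (((-1 + 2*Q)*(2*Q))*Q - 32)/7 = 8 + ((2*Q*(-1 + 2*Q))*Q - 32)/7 = 8 + (2*Q²*(-1 + 2*Q) - 32)/7 = 8 + (-32 + 2*Q²*(-1 + 2*Q))/7 = 8 + (-32/7 + 2*Q²*(-1 + 2*Q)/7) = 24/7 + 2*Q²*(-1 + 2*Q)/7)
P(E)*(-6) = (24/7 - 2/7*30² + (4/7)*30³)*(-6) = (24/7 - 2/7*900 + (4/7)*27000)*(-6) = (24/7 - 1800/7 + 108000/7)*(-6) = (106224/7)*(-6) = -637344/7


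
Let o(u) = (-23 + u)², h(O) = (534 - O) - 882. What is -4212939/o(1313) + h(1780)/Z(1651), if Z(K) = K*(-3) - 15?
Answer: -241509391/114822900 ≈ -2.1033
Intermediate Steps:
Z(K) = -15 - 3*K (Z(K) = -3*K - 15 = -15 - 3*K)
h(O) = -348 - O
-4212939/o(1313) + h(1780)/Z(1651) = -4212939/(-23 + 1313)² + (-348 - 1*1780)/(-15 - 3*1651) = -4212939/(1290²) + (-348 - 1780)/(-15 - 4953) = -4212939/1664100 - 2128/(-4968) = -4212939*1/1664100 - 2128*(-1/4968) = -1404313/554700 + 266/621 = -241509391/114822900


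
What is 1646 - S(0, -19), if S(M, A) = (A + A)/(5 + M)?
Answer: 8268/5 ≈ 1653.6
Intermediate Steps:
S(M, A) = 2*A/(5 + M) (S(M, A) = (2*A)/(5 + M) = 2*A/(5 + M))
1646 - S(0, -19) = 1646 - 2*(-19)/(5 + 0) = 1646 - 2*(-19)/5 = 1646 - 1*(-38/5) = 1646 + 38/5 = 8268/5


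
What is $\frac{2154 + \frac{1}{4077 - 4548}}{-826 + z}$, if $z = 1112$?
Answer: $\frac{78041}{10362} \approx 7.5315$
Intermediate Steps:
$\frac{2154 + \frac{1}{4077 - 4548}}{-826 + z} = \frac{2154 + \frac{1}{4077 - 4548}}{-826 + 1112} = \frac{2154 + \frac{1}{-471}}{286} = \left(2154 - \frac{1}{471}\right) \frac{1}{286} = \frac{1014533}{471} \cdot \frac{1}{286} = \frac{78041}{10362}$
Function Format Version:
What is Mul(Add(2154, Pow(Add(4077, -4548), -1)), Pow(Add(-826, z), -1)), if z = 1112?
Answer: Rational(78041, 10362) ≈ 7.5315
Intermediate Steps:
Mul(Add(2154, Pow(Add(4077, -4548), -1)), Pow(Add(-826, z), -1)) = Mul(Add(2154, Pow(Add(4077, -4548), -1)), Pow(Add(-826, 1112), -1)) = Mul(Add(2154, Pow(-471, -1)), Pow(286, -1)) = Mul(Add(2154, Rational(-1, 471)), Rational(1, 286)) = Mul(Rational(1014533, 471), Rational(1, 286)) = Rational(78041, 10362)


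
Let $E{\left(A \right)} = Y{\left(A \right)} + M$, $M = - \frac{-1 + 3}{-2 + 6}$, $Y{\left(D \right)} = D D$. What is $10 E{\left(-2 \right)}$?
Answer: $35$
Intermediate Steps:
$Y{\left(D \right)} = D^{2}$
$M = - \frac{1}{2}$ ($M = - \frac{2}{4} = \left(-1\right) \frac{1}{2} = - \frac{1}{2} \approx -0.5$)
$E{\left(A \right)} = - \frac{1}{2} + A^{2}$ ($E{\left(A \right)} = A^{2} - \frac{1}{2} = - \frac{1}{2} + A^{2}$)
$10 E{\left(-2 \right)} = 10 \left(- \frac{1}{2} + \left(-2\right)^{2}\right) = 10 \left(- \frac{1}{2} + 4\right) = 10 \cdot \frac{7}{2} = 35$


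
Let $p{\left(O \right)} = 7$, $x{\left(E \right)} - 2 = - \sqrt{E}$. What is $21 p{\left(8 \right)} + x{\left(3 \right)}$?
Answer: $149 - \sqrt{3} \approx 147.27$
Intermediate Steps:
$x{\left(E \right)} = 2 - \sqrt{E}$
$21 p{\left(8 \right)} + x{\left(3 \right)} = 21 \cdot 7 + \left(2 - \sqrt{3}\right) = 147 + \left(2 - \sqrt{3}\right) = 149 - \sqrt{3}$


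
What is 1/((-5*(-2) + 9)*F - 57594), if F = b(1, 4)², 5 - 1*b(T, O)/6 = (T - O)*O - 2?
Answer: 1/189330 ≈ 5.2818e-6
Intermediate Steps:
b(T, O) = 42 - 6*O*(T - O) (b(T, O) = 30 - 6*((T - O)*O - 2) = 30 - 6*(O*(T - O) - 2) = 30 - 6*(-2 + O*(T - O)) = 30 + (12 - 6*O*(T - O)) = 42 - 6*O*(T - O))
F = 12996 (F = (42 + 6*4² - 6*4*1)² = (42 + 6*16 - 24)² = (42 + 96 - 24)² = 114² = 12996)
1/((-5*(-2) + 9)*F - 57594) = 1/((-5*(-2) + 9)*12996 - 57594) = 1/((10 + 9)*12996 - 57594) = 1/(19*12996 - 57594) = 1/(246924 - 57594) = 1/189330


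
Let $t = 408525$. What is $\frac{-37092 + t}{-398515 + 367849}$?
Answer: $- \frac{123811}{10222} \approx -12.112$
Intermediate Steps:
$\frac{-37092 + t}{-398515 + 367849} = \frac{-37092 + 408525}{-398515 + 367849} = \frac{371433}{-30666} = 371433 \left(- \frac{1}{30666}\right) = - \frac{123811}{10222}$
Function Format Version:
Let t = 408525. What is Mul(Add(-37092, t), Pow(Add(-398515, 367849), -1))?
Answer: Rational(-123811, 10222) ≈ -12.112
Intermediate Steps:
Mul(Add(-37092, t), Pow(Add(-398515, 367849), -1)) = Mul(Add(-37092, 408525), Pow(Add(-398515, 367849), -1)) = Mul(371433, Pow(-30666, -1)) = Mul(371433, Rational(-1, 30666)) = Rational(-123811, 10222)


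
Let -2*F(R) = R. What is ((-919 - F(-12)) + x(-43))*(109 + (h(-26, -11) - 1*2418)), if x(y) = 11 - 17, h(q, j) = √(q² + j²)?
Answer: 2149679 - 931*√797 ≈ 2.1234e+6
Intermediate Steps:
F(R) = -R/2
h(q, j) = √(j² + q²)
x(y) = -6
((-919 - F(-12)) + x(-43))*(109 + (h(-26, -11) - 1*2418)) = ((-919 - (-1)*(-12)/2) - 6)*(109 + (√((-11)² + (-26)²) - 1*2418)) = ((-919 - 1*6) - 6)*(109 + (√(121 + 676) - 2418)) = ((-919 - 6) - 6)*(109 + (√797 - 2418)) = (-925 - 6)*(109 + (-2418 + √797)) = -931*(-2309 + √797) = 2149679 - 931*√797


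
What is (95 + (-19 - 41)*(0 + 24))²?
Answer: 1809025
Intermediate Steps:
(95 + (-19 - 41)*(0 + 24))² = (95 - 60*24)² = (95 - 1440)² = (-1345)² = 1809025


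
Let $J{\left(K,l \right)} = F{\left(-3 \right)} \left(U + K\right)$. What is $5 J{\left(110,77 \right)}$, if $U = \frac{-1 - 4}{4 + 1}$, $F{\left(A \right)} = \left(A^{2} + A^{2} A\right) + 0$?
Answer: $-9810$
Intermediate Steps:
$F{\left(A \right)} = A^{2} + A^{3}$ ($F{\left(A \right)} = \left(A^{2} + A^{3}\right) + 0 = A^{2} + A^{3}$)
$U = -1$ ($U = - \frac{5}{5} = \left(-5\right) \frac{1}{5} = -1$)
$J{\left(K,l \right)} = 18 - 18 K$ ($J{\left(K,l \right)} = \left(-3\right)^{2} \left(1 - 3\right) \left(-1 + K\right) = 9 \left(-2\right) \left(-1 + K\right) = - 18 \left(-1 + K\right) = 18 - 18 K$)
$5 J{\left(110,77 \right)} = 5 \left(18 - 1980\right) = 5 \left(-1962\right) = -9810$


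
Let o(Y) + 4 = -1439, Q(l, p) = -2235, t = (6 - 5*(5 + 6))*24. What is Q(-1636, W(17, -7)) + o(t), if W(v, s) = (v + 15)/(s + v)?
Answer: -3678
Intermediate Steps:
W(v, s) = (15 + v)/(s + v)
t = -1176 (t = (6 - 5*11)*24 = (6 - 55)*24 = -49*24 = -1176)
o(Y) = -1443 (o(Y) = -4 - 1439 = -1443)
Q(-1636, W(17, -7)) + o(t) = -2235 - 1443 = -3678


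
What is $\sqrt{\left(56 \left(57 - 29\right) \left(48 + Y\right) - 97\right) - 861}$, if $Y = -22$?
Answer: $\sqrt{39810} \approx 199.52$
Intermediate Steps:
$\sqrt{\left(56 \left(57 - 29\right) \left(48 + Y\right) - 97\right) - 861} = \sqrt{\left(56 \left(57 - 29\right) \left(48 - 22\right) - 97\right) - 861} = \sqrt{\left(56 \cdot 28 \cdot 26 - 97\right) - 861} = \sqrt{\left(56 \cdot 728 - 97\right) - 861} = \sqrt{\left(40768 - 97\right) - 861} = \sqrt{40671 - 861} = \sqrt{39810}$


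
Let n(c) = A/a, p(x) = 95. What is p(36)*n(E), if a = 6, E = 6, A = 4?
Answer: 190/3 ≈ 63.333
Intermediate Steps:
n(c) = 2/3 (n(c) = 4/6 = 4*(1/6) = 2/3)
p(36)*n(E) = 95*(2/3) = 190/3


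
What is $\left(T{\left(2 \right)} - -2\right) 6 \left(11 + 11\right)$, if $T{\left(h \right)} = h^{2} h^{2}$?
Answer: $2376$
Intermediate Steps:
$T{\left(h \right)} = h^{4}$
$\left(T{\left(2 \right)} - -2\right) 6 \left(11 + 11\right) = \left(2^{4} - -2\right) 6 \left(11 + 11\right) = \left(16 + 2\right) 6 \cdot 22 = 18 \cdot 132 = 2376$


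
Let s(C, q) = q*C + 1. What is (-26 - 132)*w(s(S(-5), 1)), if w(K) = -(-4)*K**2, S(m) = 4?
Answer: -15800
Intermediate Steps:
s(C, q) = 1 + C*q (s(C, q) = C*q + 1 = 1 + C*q)
w(K) = 4*K**2
(-26 - 132)*w(s(S(-5), 1)) = (-26 - 132)*(4*(1 + 4*1)**2) = -632*(1 + 4)**2 = -632*5**2 = -632*25 = -158*100 = -15800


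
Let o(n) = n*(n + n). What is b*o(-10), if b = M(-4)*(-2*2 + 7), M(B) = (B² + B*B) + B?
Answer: 16800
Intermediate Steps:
M(B) = B + 2*B² (M(B) = (B² + B²) + B = 2*B² + B = B + 2*B²)
o(n) = 2*n² (o(n) = n*(2*n) = 2*n²)
b = 84 (b = (-4*(1 + 2*(-4)))*(-2*2 + 7) = (-4*(1 - 8))*(-4 + 7) = -4*(-7)*3 = 28*3 = 84)
b*o(-10) = 84*(2*(-10)²) = 84*(2*100) = 84*200 = 16800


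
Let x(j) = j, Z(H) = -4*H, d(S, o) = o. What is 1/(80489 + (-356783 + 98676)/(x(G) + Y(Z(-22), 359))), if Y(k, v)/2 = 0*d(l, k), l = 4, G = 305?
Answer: 305/24291038 ≈ 1.2556e-5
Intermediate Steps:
Y(k, v) = 0 (Y(k, v) = 2*(0*k) = 2*0 = 0)
1/(80489 + (-356783 + 98676)/(x(G) + Y(Z(-22), 359))) = 1/(80489 + (-356783 + 98676)/(305 + 0)) = 1/(80489 - 258107/305) = 1/(24291038/305) = 305/24291038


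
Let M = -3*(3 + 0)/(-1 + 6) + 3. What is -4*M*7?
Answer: -168/5 ≈ -33.600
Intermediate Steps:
M = 6/5 (M = -9/5 + 3 = 6/5 ≈ 1.2000)
-4*M*7 = -4*6/5*7 = -24/5*7 = -168/5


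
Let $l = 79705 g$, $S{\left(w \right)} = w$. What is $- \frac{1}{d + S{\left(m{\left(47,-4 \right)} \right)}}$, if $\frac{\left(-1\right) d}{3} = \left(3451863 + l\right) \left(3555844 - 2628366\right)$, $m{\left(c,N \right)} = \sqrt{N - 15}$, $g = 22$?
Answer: $\frac{762295095678}{11040782444999892311313997} + \frac{i \sqrt{19}}{209774866454997953914965943} \approx 6.9044 \cdot 10^{-14} + 2.0779 \cdot 10^{-26} i$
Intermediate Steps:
$m{\left(c,N \right)} = \sqrt{-15 + N}$
$l = 1753510$ ($l = 79705 \cdot 22 = 1753510$)
$d = -14483606817882$ ($d = - 3 \left(3451863 + 1753510\right) \left(3555844 - 2628366\right) = - 3 \cdot 5205373 \cdot 927478 = \left(-3\right) 4827868939294 = -14483606817882$)
$- \frac{1}{d + S{\left(m{\left(47,-4 \right)} \right)}} = - \frac{1}{-14483606817882 + \sqrt{-15 - 4}} = - \frac{1}{-14483606817882 + \sqrt{-19}} = - \frac{1}{-14483606817882 + i \sqrt{19}}$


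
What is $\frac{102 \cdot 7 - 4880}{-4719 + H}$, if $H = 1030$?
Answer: $\frac{4166}{3689} \approx 1.1293$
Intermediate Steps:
$\frac{102 \cdot 7 - 4880}{-4719 + H} = \frac{102 \cdot 7 - 4880}{-4719 + 1030} = \frac{714 - 4880}{-3689} = \left(-4166\right) \left(- \frac{1}{3689}\right) = \frac{4166}{3689}$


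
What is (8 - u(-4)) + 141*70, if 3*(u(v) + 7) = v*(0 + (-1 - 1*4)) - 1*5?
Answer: 9880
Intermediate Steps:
u(v) = -26/3 - 5*v/3 (u(v) = -7 + (v*(0 + (-1 - 1*4)) - 1*5)/3 = -7 + (v*(0 + (-1 - 4)) - 5)/3 = -7 + (v*(0 - 5) - 5)/3 = -7 + (v*(-5) - 5)/3 = -7 + (-5*v - 5)/3 = -7 + (-5 - 5*v)/3 = -7 + (-5/3 - 5*v/3) = -26/3 - 5*v/3)
(8 - u(-4)) + 141*70 = (8 - (-26/3 - 5/3*(-4))) + 141*70 = (8 - (-26/3 + 20/3)) + 9870 = (8 - 1*(-2)) + 9870 = (8 + 2) + 9870 = 10 + 9870 = 9880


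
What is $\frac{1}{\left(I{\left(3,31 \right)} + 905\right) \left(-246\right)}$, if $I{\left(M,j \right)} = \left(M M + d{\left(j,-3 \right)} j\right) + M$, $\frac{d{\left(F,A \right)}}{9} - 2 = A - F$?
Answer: $\frac{1}{1970706} \approx 5.0743 \cdot 10^{-7}$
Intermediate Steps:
$d{\left(F,A \right)} = 18 - 9 F + 9 A$ ($d{\left(F,A \right)} = 18 + 9 \left(A - F\right) = 18 + \left(- 9 F + 9 A\right) = 18 - 9 F + 9 A$)
$I{\left(M,j \right)} = M + M^{2} + j \left(-9 - 9 j\right)$ ($I{\left(M,j \right)} = \left(M M + \left(18 - 9 j + 9 \left(-3\right)\right) j\right) + M = \left(M^{2} + \left(18 - 9 j - 27\right) j\right) + M = \left(M^{2} + \left(-9 - 9 j\right) j\right) + M = \left(M^{2} + j \left(-9 - 9 j\right)\right) + M = M + M^{2} + j \left(-9 - 9 j\right)$)
$\frac{1}{\left(I{\left(3,31 \right)} + 905\right) \left(-246\right)} = \frac{1}{\left(\left(3 + 3^{2} - 279 \left(1 + 31\right)\right) + 905\right) \left(-246\right)} = \frac{1}{\left(3 + 9 - 279 \cdot 32\right) + 905} \left(- \frac{1}{246}\right) = \frac{1}{\left(3 + 9 - 8928\right) + 905} \left(- \frac{1}{246}\right) = \frac{1}{-8916 + 905} \left(- \frac{1}{246}\right) = \frac{1}{-8011} \left(- \frac{1}{246}\right) = \left(- \frac{1}{8011}\right) \left(- \frac{1}{246}\right) = \frac{1}{1970706}$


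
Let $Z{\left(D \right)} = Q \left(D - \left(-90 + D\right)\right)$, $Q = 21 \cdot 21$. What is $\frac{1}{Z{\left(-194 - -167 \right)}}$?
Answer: $\frac{1}{39690} \approx 2.5195 \cdot 10^{-5}$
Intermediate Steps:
$Q = 441$
$Z{\left(D \right)} = 39690$ ($Z{\left(D \right)} = 441 \left(D - \left(-90 + D\right)\right) = 441 \cdot 90 = 39690$)
$\frac{1}{Z{\left(-194 - -167 \right)}} = \frac{1}{39690}$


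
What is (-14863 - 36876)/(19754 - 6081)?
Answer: -51739/13673 ≈ -3.7840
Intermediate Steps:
(-14863 - 36876)/(19754 - 6081) = -51739/13673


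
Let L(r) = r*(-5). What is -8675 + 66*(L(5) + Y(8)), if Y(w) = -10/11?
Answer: -10385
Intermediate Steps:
L(r) = -5*r
Y(w) = -10/11 (Y(w) = -10*1/11 = -10/11)
-8675 + 66*(L(5) + Y(8)) = -8675 + 66*(-5*5 - 10/11) = -8675 + 66*(-25 - 10/11) = -8675 + 66*(-285/11) = -8675 - 1710 = -10385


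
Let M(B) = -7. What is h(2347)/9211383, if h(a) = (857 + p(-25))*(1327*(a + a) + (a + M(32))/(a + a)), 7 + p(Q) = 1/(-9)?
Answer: 111823168399744/194572043109 ≈ 574.71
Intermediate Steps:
p(Q) = -64/9 (p(Q) = -7 + 1/(-9) = -7 - ⅑ = -64/9)
h(a) = 20300446*a/9 + 7649*(-7 + a)/(18*a) (h(a) = (857 - 64/9)*(1327*(a + a) + (a - 7)/(a + a)) = 7649*(1327*(2*a) + (-7 + a)/((2*a)))/9 = 7649*(2654*a + (-7 + a)*(1/(2*a)))/9 = 7649*(2654*a + (-7 + a)/(2*a))/9 = 20300446*a/9 + 7649*(-7 + a)/(18*a))
h(2347)/9211383 = ((7649/18)*(-7 + 2347*(1 + 5308*2347))/2347)/9211383 = ((7649/18)*(1/2347)*(-7 + 2347*(1 + 12457876)))*(1/9211383) = ((7649/18)*(1/2347)*(-7 + 2347*12457877))*(1/9211383) = ((7649/18)*(1/2347)*(-7 + 29238637319))*(1/9211383) = ((7649/18)*(1/2347)*29238637312)*(1/9211383) = (111823168399744/21123)*(1/9211383) = 111823168399744/194572043109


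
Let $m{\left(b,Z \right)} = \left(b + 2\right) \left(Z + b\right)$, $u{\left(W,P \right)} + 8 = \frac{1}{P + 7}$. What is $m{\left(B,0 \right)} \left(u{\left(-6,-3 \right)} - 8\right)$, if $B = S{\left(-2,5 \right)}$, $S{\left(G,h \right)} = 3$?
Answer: $- \frac{945}{4} \approx -236.25$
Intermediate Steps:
$B = 3$
$u{\left(W,P \right)} = -8 + \frac{1}{7 + P}$ ($u{\left(W,P \right)} = -8 + \frac{1}{P + 7} = -8 + \frac{1}{7 + P}$)
$m{\left(b,Z \right)} = \left(2 + b\right) \left(Z + b\right)$
$m{\left(B,0 \right)} \left(u{\left(-6,-3 \right)} - 8\right) = \left(3^{2} + 2 \cdot 0 + 2 \cdot 3 + 0 \cdot 3\right) \left(\frac{-55 - -24}{7 - 3} - 8\right) = \left(9 + 0 + 6 + 0\right) \left(\frac{-55 + 24}{4} - 8\right) = 15 \left(\frac{1}{4} \left(-31\right) - 8\right) = 15 \left(- \frac{31}{4} - 8\right) = 15 \left(- \frac{63}{4}\right) = - \frac{945}{4}$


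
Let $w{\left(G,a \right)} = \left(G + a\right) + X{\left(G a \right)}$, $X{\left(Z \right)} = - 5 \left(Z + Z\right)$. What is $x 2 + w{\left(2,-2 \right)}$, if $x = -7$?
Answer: $26$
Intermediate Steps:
$X{\left(Z \right)} = - 10 Z$ ($X{\left(Z \right)} = - 5 \cdot 2 Z = - 10 Z$)
$w{\left(G,a \right)} = G + a - 10 G a$ ($w{\left(G,a \right)} = \left(G + a\right) - 10 G a = G + a - 10 G a$)
$x 2 + w{\left(2,-2 \right)} = \left(-7\right) 2 - -40 = -14 + \left(2 - 2 + 40\right) = -14 + 40 = 26$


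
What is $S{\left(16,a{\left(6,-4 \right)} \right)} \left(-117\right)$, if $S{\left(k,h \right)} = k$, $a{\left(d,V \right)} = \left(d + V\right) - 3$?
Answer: $-1872$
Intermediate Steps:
$a{\left(d,V \right)} = -3 + V + d$ ($a{\left(d,V \right)} = \left(V + d\right) - 3 = -3 + V + d$)
$S{\left(16,a{\left(6,-4 \right)} \right)} \left(-117\right) = 16 \left(-117\right) = -1872$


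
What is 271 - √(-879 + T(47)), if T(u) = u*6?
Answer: 271 - I*√597 ≈ 271.0 - 24.434*I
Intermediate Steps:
T(u) = 6*u
271 - √(-879 + T(47)) = 271 - √(-879 + 6*47) = 271 - √(-879 + 282) = 271 - √(-597) = 271 - I*√597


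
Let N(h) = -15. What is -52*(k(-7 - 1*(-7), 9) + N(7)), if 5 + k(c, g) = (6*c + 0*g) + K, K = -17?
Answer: 1924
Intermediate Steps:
k(c, g) = -22 + 6*c (k(c, g) = -5 + ((6*c + 0*g) - 17) = -5 + ((6*c + 0) - 17) = -5 + (6*c - 17) = -5 + (-17 + 6*c) = -22 + 6*c)
-52*(k(-7 - 1*(-7), 9) + N(7)) = -52*((-22 + 6*(-7 - 1*(-7))) - 15) = -52*((-22 + 6*(-7 + 7)) - 15) = -52*((-22 + 6*0) - 15) = -52*((-22 + 0) - 15) = -52*(-22 - 15) = -52*(-37) = 1924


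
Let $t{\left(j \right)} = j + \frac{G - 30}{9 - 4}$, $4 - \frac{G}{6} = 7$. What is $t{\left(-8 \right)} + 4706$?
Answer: $\frac{23442}{5} \approx 4688.4$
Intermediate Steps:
$G = -18$ ($G = 24 - 42 = -18$)
$t{\left(j \right)} = - \frac{48}{5} + j$ ($t{\left(j \right)} = j + \frac{-18 - 30}{9 - 4} = j - \frac{48}{5} = - \frac{48}{5} + j$)
$t{\left(-8 \right)} + 4706 = \left(- \frac{48}{5} - 8\right) + 4706 = - \frac{88}{5} + 4706 = \frac{23442}{5}$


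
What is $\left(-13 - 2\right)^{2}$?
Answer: $225$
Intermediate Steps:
$\left(-13 - 2\right)^{2} = \left(-15\right)^{2} = 225$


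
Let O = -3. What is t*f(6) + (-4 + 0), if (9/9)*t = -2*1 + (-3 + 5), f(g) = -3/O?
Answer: -4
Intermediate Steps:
f(g) = 1 (f(g) = -3/(-3) = -3*(-1/3) = 1)
t = 0 (t = -2*1 + (-3 + 5) = -2 + 2 = 0)
t*f(6) + (-4 + 0) = 0*1 + (-4 + 0) = 0 - 4 = -4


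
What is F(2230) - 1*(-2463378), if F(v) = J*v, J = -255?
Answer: 1894728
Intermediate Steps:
F(v) = -255*v
F(2230) - 1*(-2463378) = -255*2230 - 1*(-2463378) = -568650 + 2463378 = 1894728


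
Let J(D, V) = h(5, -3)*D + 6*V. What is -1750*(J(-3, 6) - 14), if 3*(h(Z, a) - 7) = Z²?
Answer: 42000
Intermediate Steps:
h(Z, a) = 7 + Z²/3
J(D, V) = 6*V + 46*D/3 (J(D, V) = (7 + (⅓)*5²)*D + 6*V = (7 + (⅓)*25)*D + 6*V = (7 + 25/3)*D + 6*V = 46*D/3 + 6*V = 6*V + 46*D/3)
-1750*(J(-3, 6) - 14) = -1750*((6*6 + (46/3)*(-3)) - 14) = -1750*((36 - 46) - 14) = -1750*(-10 - 14) = -1750*(-24) = -35*(-1200) = 42000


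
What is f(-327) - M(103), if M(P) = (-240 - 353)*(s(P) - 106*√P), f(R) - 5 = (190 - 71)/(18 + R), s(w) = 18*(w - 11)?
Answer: 303441898/309 - 62858*√103 ≈ 3.4407e+5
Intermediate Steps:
s(w) = -198 + 18*w (s(w) = 18*(-11 + w) = -198 + 18*w)
f(R) = 5 + 119/(18 + R) (f(R) = 5 + (190 - 71)/(18 + R) = 5 + 119/(18 + R))
M(P) = 117414 - 10674*P + 62858*√P (M(P) = (-240 - 353)*((-198 + 18*P) - 106*√P) = -593*(-198 - 106*√P + 18*P) = 117414 - 10674*P + 62858*√P)
f(-327) - M(103) = (209 + 5*(-327))/(18 - 327) - (117414 - 10674*103 + 62858*√103) = (209 - 1635)/(-309) - (117414 - 1099422 + 62858*√103) = -1/309*(-1426) - (-982008 + 62858*√103) = 1426/309 + (982008 - 62858*√103) = 303441898/309 - 62858*√103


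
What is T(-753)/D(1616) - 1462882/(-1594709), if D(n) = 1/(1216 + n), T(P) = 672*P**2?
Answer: 1720813956584465506/1594709 ≈ 1.0791e+12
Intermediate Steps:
T(-753)/D(1616) - 1462882/(-1594709) = (672*(-753)**2)/(1/(1216 + 1616)) - 1462882/(-1594709) = (672*567009)/(1/2832) - 1462882*(-1/1594709) = 381030048/(1/2832) + 1462882/1594709 = 381030048*2832 + 1462882/1594709 = 1079077095936 + 1462882/1594709 = 1720813956584465506/1594709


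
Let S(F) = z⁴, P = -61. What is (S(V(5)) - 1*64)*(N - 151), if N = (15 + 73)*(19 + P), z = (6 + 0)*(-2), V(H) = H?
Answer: -79525184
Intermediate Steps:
z = -12 (z = 6*(-2) = -12)
S(F) = 20736 (S(F) = (-12)⁴ = 20736)
N = -3696 (N = (15 + 73)*(19 - 61) = 88*(-42) = -3696)
(S(V(5)) - 1*64)*(N - 151) = (20736 - 1*64)*(-3696 - 151) = (20736 - 64)*(-3847) = 20672*(-3847) = -79525184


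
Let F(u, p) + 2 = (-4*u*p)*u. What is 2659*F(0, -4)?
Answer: -5318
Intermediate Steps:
F(u, p) = -2 - 4*p*u**2 (F(u, p) = -2 + (-4*u*p)*u = -2 + (-4*p*u)*u = -2 - 4*p*u**2)
2659*F(0, -4) = 2659*(-2 - 4*(-4)*0**2) = 2659*(-2 - 4*(-4)*0) = 2659*(-2 + 0) = 2659*(-2) = -5318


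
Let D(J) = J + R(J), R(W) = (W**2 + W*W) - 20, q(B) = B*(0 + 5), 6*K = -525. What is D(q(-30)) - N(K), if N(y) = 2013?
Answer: 42817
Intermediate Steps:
K = -175/2 (K = (1/6)*(-525) = -175/2 ≈ -87.500)
q(B) = 5*B (q(B) = B*5 = 5*B)
R(W) = -20 + 2*W**2 (R(W) = (W**2 + W**2) - 20 = 2*W**2 - 20 = -20 + 2*W**2)
D(J) = -20 + J + 2*J**2 (D(J) = J + (-20 + 2*J**2) = -20 + J + 2*J**2)
D(q(-30)) - N(K) = (-20 + 5*(-30) + 2*(5*(-30))**2) - 1*2013 = (-20 - 150 + 2*(-150)**2) - 2013 = (-20 - 150 + 2*22500) - 2013 = (-20 - 150 + 45000) - 2013 = 44830 - 2013 = 42817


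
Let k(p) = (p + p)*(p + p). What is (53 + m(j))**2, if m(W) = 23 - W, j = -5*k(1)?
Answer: 9216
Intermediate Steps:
k(p) = 4*p**2 (k(p) = (2*p)*(2*p) = 4*p**2)
j = -20 (j = -20*1**2 = -20 ≈ -20.000)
(53 + m(j))**2 = (53 + (23 - 1*(-20)))**2 = (53 + (23 + 20))**2 = (53 + 43)**2 = 96**2 = 9216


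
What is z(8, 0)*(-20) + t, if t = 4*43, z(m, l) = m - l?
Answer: 12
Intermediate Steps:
t = 172
z(8, 0)*(-20) + t = (8 - 1*0)*(-20) + 172 = (8 + 0)*(-20) + 172 = 8*(-20) + 172 = -160 + 172 = 12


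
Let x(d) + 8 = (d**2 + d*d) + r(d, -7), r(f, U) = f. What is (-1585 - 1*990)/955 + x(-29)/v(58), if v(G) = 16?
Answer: 305955/3056 ≈ 100.12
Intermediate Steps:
x(d) = -8 + d + 2*d**2 (x(d) = -8 + ((d**2 + d*d) + d) = -8 + ((d**2 + d**2) + d) = -8 + (2*d**2 + d) = -8 + (d + 2*d**2) = -8 + d + 2*d**2)
(-1585 - 1*990)/955 + x(-29)/v(58) = (-1585 - 1*990)/955 + (-8 - 29 + 2*(-29)**2)/16 = (-1585 - 990)*(1/955) + (-8 - 29 + 2*841)*(1/16) = -2575*1/955 + (-8 - 29 + 1682)*(1/16) = -515/191 + 1645*(1/16) = -515/191 + 1645/16 = 305955/3056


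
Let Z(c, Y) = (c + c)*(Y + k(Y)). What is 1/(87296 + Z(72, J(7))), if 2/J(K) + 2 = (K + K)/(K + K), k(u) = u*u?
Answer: 1/87584 ≈ 1.1418e-5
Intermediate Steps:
k(u) = u²
J(K) = -2 (J(K) = 2/(-2 + (K + K)/(K + K)) = 2/(-2 + (2*K)/((2*K))) = 2/(-2 + (2*K)*(1/(2*K))) = 2/(-2 + 1) = 2/(-1) = 2*(-1) = -2)
Z(c, Y) = 2*c*(Y + Y²) (Z(c, Y) = (c + c)*(Y + Y²) = (2*c)*(Y + Y²) = 2*c*(Y + Y²))
1/(87296 + Z(72, J(7))) = 1/(87296 + 2*(-2)*72*(1 - 2)) = 1/(87296 + 2*(-2)*72*(-1)) = 1/(87296 + 288) = 1/87584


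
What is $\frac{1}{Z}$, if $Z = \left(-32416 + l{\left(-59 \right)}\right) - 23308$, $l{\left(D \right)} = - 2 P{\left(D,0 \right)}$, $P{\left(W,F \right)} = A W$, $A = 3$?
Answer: $- \frac{1}{55370} \approx -1.806 \cdot 10^{-5}$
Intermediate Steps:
$P{\left(W,F \right)} = 3 W$
$l{\left(D \right)} = - 6 D$ ($l{\left(D \right)} = - 2 \cdot 3 D = - 6 D$)
$Z = -55370$ ($Z = \left(-32416 - -354\right) - 23308 = \left(-32416 + 354\right) - 23308 = -32062 - 23308 = -55370$)
$\frac{1}{Z} = \frac{1}{-55370} = - \frac{1}{55370}$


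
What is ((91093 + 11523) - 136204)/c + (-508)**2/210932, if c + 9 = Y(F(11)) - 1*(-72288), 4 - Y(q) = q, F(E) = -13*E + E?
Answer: 2900730136/3818660195 ≈ 0.75962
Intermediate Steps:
F(E) = -12*E
Y(q) = 4 - q
c = 72415 (c = -9 + ((4 - (-12)*11) - 1*(-72288)) = -9 + ((4 - 1*(-132)) + 72288) = -9 + ((4 + 132) + 72288) = -9 + (136 + 72288) = -9 + 72424 = 72415)
((91093 + 11523) - 136204)/c + (-508)**2/210932 = ((91093 + 11523) - 136204)/72415 + (-508)**2/210932 = (102616 - 136204)*(1/72415) + 258064*(1/210932) = -33588*1/72415 + 64516/52733 = -33588/72415 + 64516/52733 = 2900730136/3818660195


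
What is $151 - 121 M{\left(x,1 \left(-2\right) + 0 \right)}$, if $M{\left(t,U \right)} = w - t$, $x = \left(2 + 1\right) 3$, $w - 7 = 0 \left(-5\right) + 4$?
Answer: $-91$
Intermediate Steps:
$w = 11$ ($w = 7 + \left(0 \left(-5\right) + 4\right) = 7 + \left(0 + 4\right) = 7 + 4 = 11$)
$x = 9$ ($x = 3 \cdot 3 = 9$)
$M{\left(t,U \right)} = 11 - t$
$151 - 121 M{\left(x,1 \left(-2\right) + 0 \right)} = 151 - 121 \left(11 - 9\right) = 151 - 242 = -91$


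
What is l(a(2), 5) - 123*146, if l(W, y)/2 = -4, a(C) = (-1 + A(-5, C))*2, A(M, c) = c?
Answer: -17966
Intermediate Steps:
a(C) = -2 + 2*C (a(C) = (-1 + C)*2 = -2 + 2*C)
l(W, y) = -8 (l(W, y) = 2*(-4) = -8)
l(a(2), 5) - 123*146 = -8 - 123*146 = -8 - 17958 = -17966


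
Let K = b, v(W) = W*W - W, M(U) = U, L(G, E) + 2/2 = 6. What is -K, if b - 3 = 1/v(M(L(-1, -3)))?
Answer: -61/20 ≈ -3.0500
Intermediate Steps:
L(G, E) = 5 (L(G, E) = -1 + 6 = 5)
v(W) = W² - W
b = 61/20 (b = 3 + 1/(5*(-1 + 5)) = 3 + 1/(5*4) = 3 + 1/20 = 61/20 ≈ 3.0500)
K = 61/20 ≈ 3.0500
-K = -1*61/20 = -61/20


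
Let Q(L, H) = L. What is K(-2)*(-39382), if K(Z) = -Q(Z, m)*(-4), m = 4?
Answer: 315056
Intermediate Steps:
K(Z) = 4*Z (K(Z) = -Z*(-4) = 4*Z)
K(-2)*(-39382) = (4*(-2))*(-39382) = -8*(-39382) = 315056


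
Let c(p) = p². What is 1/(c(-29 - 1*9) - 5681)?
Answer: -1/4237 ≈ -0.00023602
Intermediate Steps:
1/(c(-29 - 1*9) - 5681) = 1/((-29 - 1*9)² - 5681) = 1/((-29 - 9)² - 5681) = 1/((-38)² - 5681) = 1/(1444 - 5681) = 1/(-4237) = -1/4237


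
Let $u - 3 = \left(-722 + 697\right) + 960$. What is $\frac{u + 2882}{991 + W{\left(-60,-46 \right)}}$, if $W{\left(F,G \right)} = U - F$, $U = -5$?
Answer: $\frac{1910}{523} \approx 3.652$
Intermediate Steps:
$u = 938$ ($u = 3 + \left(\left(-722 + 697\right) + 960\right) = 3 + \left(-25 + 960\right) = 3 + 935 = 938$)
$W{\left(F,G \right)} = -5 - F$
$\frac{u + 2882}{991 + W{\left(-60,-46 \right)}} = \frac{938 + 2882}{991 - -55} = \frac{3820}{991 + \left(-5 + 60\right)} = \frac{3820}{991 + 55} = \frac{3820}{1046} = 3820 \cdot \frac{1}{1046} = \frac{1910}{523}$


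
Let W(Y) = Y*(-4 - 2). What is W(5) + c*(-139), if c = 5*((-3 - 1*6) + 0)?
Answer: 6225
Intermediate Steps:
c = -45 (c = 5*((-3 - 6) + 0) = 5*(-9 + 0) = 5*(-9) = -45)
W(Y) = -6*Y (W(Y) = Y*(-6) = -6*Y)
W(5) + c*(-139) = -6*5 - 45*(-139) = -30 + 6255 = 6225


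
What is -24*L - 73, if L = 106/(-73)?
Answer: -2785/73 ≈ -38.151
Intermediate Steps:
L = -106/73 (L = 106*(-1/73) = -106/73 ≈ -1.4521)
-24*L - 73 = -24*(-106/73) - 73 = 2544/73 - 73 = -2785/73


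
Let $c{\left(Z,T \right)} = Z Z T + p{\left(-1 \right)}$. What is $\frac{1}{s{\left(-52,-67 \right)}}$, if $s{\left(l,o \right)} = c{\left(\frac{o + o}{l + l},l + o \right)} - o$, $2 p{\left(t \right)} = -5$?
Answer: $- \frac{2704}{359783} \approx -0.0075156$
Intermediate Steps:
$p{\left(t \right)} = - \frac{5}{2}$ ($p{\left(t \right)} = \frac{1}{2} \left(-5\right) = - \frac{5}{2}$)
$c{\left(Z,T \right)} = - \frac{5}{2} + T Z^{2}$ ($c{\left(Z,T \right)} = Z Z T - \frac{5}{2} = Z^{2} T - \frac{5}{2} = T Z^{2} - \frac{5}{2} = - \frac{5}{2} + T Z^{2}$)
$s{\left(l,o \right)} = - \frac{5}{2} - o + \frac{o^{2} \left(l + o\right)}{l^{2}}$ ($s{\left(l,o \right)} = \left(- \frac{5}{2} + \left(l + o\right) \left(\frac{o + o}{l + l}\right)^{2}\right) - o = \left(- \frac{5}{2} + \left(l + o\right) \left(\frac{2 o}{2 l}\right)^{2}\right) - o = \left(- \frac{5}{2} + \left(l + o\right) \left(2 o \frac{1}{2 l}\right)^{2}\right) - o = \left(- \frac{5}{2} + \left(l + o\right) \left(\frac{o}{l}\right)^{2}\right) - o = \left(- \frac{5}{2} + \left(l + o\right) \frac{o^{2}}{l^{2}}\right) - o = \left(- \frac{5}{2} + \frac{o^{2} \left(l + o\right)}{l^{2}}\right) - o = - \frac{5}{2} - o + \frac{o^{2} \left(l + o\right)}{l^{2}}$)
$\frac{1}{s{\left(-52,-67 \right)}} = \frac{1}{- \frac{5}{2} - -67 + \frac{\left(-67\right)^{2}}{-52} + \frac{\left(-67\right)^{3}}{2704}} = \frac{1}{- \frac{5}{2} + 67 - \frac{4489}{52} + \frac{1}{2704} \left(-300763\right)} = \frac{1}{- \frac{5}{2} + 67 - \frac{4489}{52} - \frac{300763}{2704}} = \frac{1}{- \frac{359783}{2704}} = - \frac{2704}{359783}$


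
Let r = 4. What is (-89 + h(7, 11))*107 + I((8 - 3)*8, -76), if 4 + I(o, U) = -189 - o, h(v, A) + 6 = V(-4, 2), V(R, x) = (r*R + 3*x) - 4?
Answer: -11896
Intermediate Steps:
V(R, x) = -4 + 3*x + 4*R (V(R, x) = (4*R + 3*x) - 4 = (3*x + 4*R) - 4 = -4 + 3*x + 4*R)
h(v, A) = -20 (h(v, A) = -6 + (-4 + 3*2 + 4*(-4)) = -6 + (-4 + 6 - 16) = -6 - 14 = -20)
I(o, U) = -193 - o (I(o, U) = -4 + (-189 - o) = -193 - o)
(-89 + h(7, 11))*107 + I((8 - 3)*8, -76) = (-89 - 20)*107 + (-193 - (8 - 3)*8) = -109*107 + (-193 - 5*8) = -11663 + (-193 - 1*40) = -11663 + (-193 - 40) = -11663 - 233 = -11896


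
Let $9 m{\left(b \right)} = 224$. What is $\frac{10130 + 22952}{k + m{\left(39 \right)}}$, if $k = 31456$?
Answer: $\frac{148869}{141664} \approx 1.0509$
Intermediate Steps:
$m{\left(b \right)} = \frac{224}{9}$ ($m{\left(b \right)} = \frac{1}{9} \cdot 224 = \frac{224}{9}$)
$\frac{10130 + 22952}{k + m{\left(39 \right)}} = \frac{10130 + 22952}{31456 + \frac{224}{9}} = \frac{33082}{\frac{283328}{9}} = 33082 \cdot \frac{9}{283328} = \frac{148869}{141664}$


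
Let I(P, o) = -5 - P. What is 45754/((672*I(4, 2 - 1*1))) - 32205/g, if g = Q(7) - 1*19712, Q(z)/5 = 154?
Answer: -1142681/194832 ≈ -5.8650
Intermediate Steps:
Q(z) = 770 (Q(z) = 5*154 = 770)
g = -18942 (g = 770 - 1*19712 = 770 - 19712 = -18942)
45754/((672*I(4, 2 - 1*1))) - 32205/g = 45754/((672*(-5 - 1*4))) - 32205/(-18942) = 45754/((672*(-5 - 4))) - 32205*(-1/18942) = 45754/((672*(-9))) + 10735/6314 = 45754/(-6048) + 10735/6314 = 45754*(-1/6048) + 10735/6314 = -22877/3024 + 10735/6314 = -1142681/194832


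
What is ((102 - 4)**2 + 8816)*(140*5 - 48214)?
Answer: -875207880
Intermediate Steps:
((102 - 4)**2 + 8816)*(140*5 - 48214) = (98**2 + 8816)*(700 - 48214) = (9604 + 8816)*(-47514) = 18420*(-47514) = -875207880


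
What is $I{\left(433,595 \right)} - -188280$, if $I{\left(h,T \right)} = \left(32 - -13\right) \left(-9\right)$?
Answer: $187875$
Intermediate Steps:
$I{\left(h,T \right)} = -405$ ($I{\left(h,T \right)} = \left(32 + 13\right) \left(-9\right) = 45 \left(-9\right) = -405$)
$I{\left(433,595 \right)} - -188280 = -405 - -188280 = -405 + 188280 = 187875$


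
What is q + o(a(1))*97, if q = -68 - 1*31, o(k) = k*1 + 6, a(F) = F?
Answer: 580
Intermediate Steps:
o(k) = 6 + k (o(k) = k + 6 = 6 + k)
q = -99 (q = -68 - 31 = -99)
q + o(a(1))*97 = -99 + (6 + 1)*97 = -99 + 7*97 = -99 + 679 = 580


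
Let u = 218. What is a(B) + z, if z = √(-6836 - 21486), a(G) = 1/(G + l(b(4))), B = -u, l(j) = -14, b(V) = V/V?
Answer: -1/232 + 119*I*√2 ≈ -0.0043103 + 168.29*I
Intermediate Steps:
b(V) = 1
B = -218 (B = -1*218 = -218)
a(G) = 1/(-14 + G) (a(G) = 1/(G - 14) = 1/(-14 + G))
z = 119*I*√2 (z = √(-28322) = 119*I*√2 ≈ 168.29*I)
a(B) + z = 1/(-14 - 218) + 119*I*√2 = 1/(-232) + 119*I*√2 = -1/232 + 119*I*√2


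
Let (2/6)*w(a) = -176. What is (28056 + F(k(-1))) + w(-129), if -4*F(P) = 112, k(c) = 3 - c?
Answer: 27500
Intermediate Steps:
F(P) = -28 (F(P) = -¼*112 = -28)
w(a) = -528 (w(a) = 3*(-176) = -528)
(28056 + F(k(-1))) + w(-129) = (28056 - 28) - 528 = 28028 - 528 = 27500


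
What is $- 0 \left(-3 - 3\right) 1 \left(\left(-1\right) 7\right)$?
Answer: $0$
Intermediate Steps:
$- 0 \left(-3 - 3\right) 1 \left(\left(-1\right) 7\right) = - 0 \left(\left(-6\right) 1\right) \left(-7\right) = - 0 \left(-6\right) \left(-7\right) = - 0 \left(-7\right) = \left(-1\right) 0 = 0$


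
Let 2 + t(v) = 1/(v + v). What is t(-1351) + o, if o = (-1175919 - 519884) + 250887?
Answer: -3904168437/2702 ≈ -1.4449e+6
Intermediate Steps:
o = -1444916 (o = -1695803 + 250887 = -1444916)
t(v) = -2 + 1/(2*v) (t(v) = -2 + 1/(v + v) = -2 + 1/(2*v))
t(-1351) + o = (-2 + (½)/(-1351)) - 1444916 = (-2 + (½)*(-1/1351)) - 1444916 = (-2 - 1/2702) - 1444916 = -5405/2702 - 1444916 = -3904168437/2702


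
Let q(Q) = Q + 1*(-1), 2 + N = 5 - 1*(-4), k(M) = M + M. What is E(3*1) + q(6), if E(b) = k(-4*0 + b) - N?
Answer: 4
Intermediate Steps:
k(M) = 2*M
N = 7 (N = -2 + (5 - 1*(-4)) = -2 + (5 + 4) = -2 + 9 = 7)
q(Q) = -1 + Q (q(Q) = Q - 1 = -1 + Q)
E(b) = -7 + 2*b (E(b) = 2*(-4*0 + b) - 1*7 = 2*(0 + b) - 7 = 2*b - 7 = -7 + 2*b)
E(3*1) + q(6) = (-7 + 2*(3*1)) + (-1 + 6) = (-7 + 2*3) + 5 = (-7 + 6) + 5 = -1 + 5 = 4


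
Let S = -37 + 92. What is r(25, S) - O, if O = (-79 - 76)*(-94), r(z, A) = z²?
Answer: -13945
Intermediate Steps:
S = 55
O = 14570 (O = -155*(-94) = 14570)
r(25, S) - O = 25² - 1*14570 = 625 - 14570 = -13945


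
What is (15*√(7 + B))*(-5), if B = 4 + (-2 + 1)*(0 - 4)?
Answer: -75*√15 ≈ -290.47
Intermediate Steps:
B = 8 (B = 4 - 1*(-4) = 4 + 4 = 8)
(15*√(7 + B))*(-5) = (15*√(7 + 8))*(-5) = (15*√15)*(-5) = -75*√15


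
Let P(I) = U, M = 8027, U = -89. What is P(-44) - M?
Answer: -8116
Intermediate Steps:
P(I) = -89
P(-44) - M = -89 - 1*8027 = -89 - 8027 = -8116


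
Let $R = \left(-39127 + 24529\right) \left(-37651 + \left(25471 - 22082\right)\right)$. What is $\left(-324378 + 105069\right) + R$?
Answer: $499937367$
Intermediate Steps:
$R = 500156676$ ($R = - 14598 \left(-37651 + \left(25471 - 22082\right)\right) = - 14598 \left(-37651 + 3389\right) = \left(-14598\right) \left(-34262\right) = 500156676$)
$\left(-324378 + 105069\right) + R = \left(-324378 + 105069\right) + 500156676 = -219309 + 500156676 = 499937367$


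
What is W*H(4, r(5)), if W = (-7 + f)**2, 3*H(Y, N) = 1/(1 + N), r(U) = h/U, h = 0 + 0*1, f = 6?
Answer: 1/3 ≈ 0.33333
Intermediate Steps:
h = 0 (h = 0 + 0 = 0)
r(U) = 0 (r(U) = 0/U = 0)
H(Y, N) = 1/(3*(1 + N))
W = 1 (W = (-7 + 6)**2 = (-1)**2 = 1)
W*H(4, r(5)) = 1*(1/(3*(1 + 0))) = 1*((1/3)/1) = 1*((1/3)*1) = 1*(1/3) = 1/3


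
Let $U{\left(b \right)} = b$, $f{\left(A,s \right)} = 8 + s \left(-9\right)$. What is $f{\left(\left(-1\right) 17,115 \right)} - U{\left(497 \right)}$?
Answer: $-1524$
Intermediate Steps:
$f{\left(A,s \right)} = 8 - 9 s$
$f{\left(\left(-1\right) 17,115 \right)} - U{\left(497 \right)} = \left(8 - 1035\right) - 497 = -1027 - 497 = -1524$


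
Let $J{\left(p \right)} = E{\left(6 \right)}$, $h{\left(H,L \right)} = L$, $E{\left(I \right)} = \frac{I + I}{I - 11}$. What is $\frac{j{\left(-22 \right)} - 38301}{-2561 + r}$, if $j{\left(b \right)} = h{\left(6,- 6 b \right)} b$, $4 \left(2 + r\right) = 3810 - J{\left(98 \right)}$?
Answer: $\frac{412050}{16099} \approx 25.595$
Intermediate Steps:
$E{\left(I \right)} = \frac{2 I}{-11 + I}$
$J{\left(p \right)} = - \frac{12}{5}$ ($J{\left(p \right)} = 2 \cdot 6 \frac{1}{-11 + 6} = 2 \cdot 6 \frac{1}{-5} = 2 \cdot 6 \left(- \frac{1}{5}\right) = - \frac{12}{5}$)
$r = \frac{9511}{10}$ ($r = -2 + \frac{3810 - - \frac{12}{5}}{4} = -2 + \frac{3810 + \frac{12}{5}}{4} = -2 + \frac{1}{4} \cdot \frac{19062}{5} = -2 + \frac{9531}{10} = \frac{9511}{10} \approx 951.1$)
$j{\left(b \right)} = - 6 b^{2}$ ($j{\left(b \right)} = - 6 b b = - 6 b^{2}$)
$\frac{j{\left(-22 \right)} - 38301}{-2561 + r} = \frac{- 6 \left(-22\right)^{2} - 38301}{-2561 + \frac{9511}{10}} = \frac{\left(-6\right) 484 - 38301}{- \frac{16099}{10}} = \left(-2904 - 38301\right) \left(- \frac{10}{16099}\right) = \left(-41205\right) \left(- \frac{10}{16099}\right) = \frac{412050}{16099}$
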